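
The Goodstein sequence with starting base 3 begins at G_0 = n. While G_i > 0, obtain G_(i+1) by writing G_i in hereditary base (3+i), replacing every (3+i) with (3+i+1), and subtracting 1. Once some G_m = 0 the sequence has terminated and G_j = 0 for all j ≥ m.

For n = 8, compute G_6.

11

i=0: 8 = 2·3 + 2 (b=3); 3→4: 2·4 + 2 = 10; 10−1 = 9
i=1: 9 = 2·4 + 1 (b=4); 4→5: 2·5 + 1 = 11; 11−1 = 10
i=2: 10 = 2·5 (b=5); 5→6: 2·6 = 12; 12−1 = 11
i=3: 11 = 6 + 5 (b=6); 6→7: 7 + 5 = 12; 12−1 = 11
i=4: 11 = 7 + 4 (b=7); 7→8: 8 + 4 = 12; 12−1 = 11
i=5: 11 = 8 + 3 (b=8); 8→9: 9 + 3 = 12; 12−1 = 11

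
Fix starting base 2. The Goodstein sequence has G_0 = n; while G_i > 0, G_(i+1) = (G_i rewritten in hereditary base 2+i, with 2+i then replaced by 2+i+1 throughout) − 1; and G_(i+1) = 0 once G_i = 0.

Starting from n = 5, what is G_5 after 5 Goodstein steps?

(0) 5|_2 = 2^2 + 1 ↦ 3^3 + 1|_3 = 28 ⇒ 27
(1) 27|_3 = 3^3 ↦ 4^4|_4 = 256 ⇒ 255
(2) 255|_4 = 3·4^3 + 3·4^2 + 3·4 + 3 ↦ 3·5^3 + 3·5^2 + 3·5 + 3|_5 = 468 ⇒ 467
(3) 467|_5 = 3·5^3 + 3·5^2 + 3·5 + 2 ↦ 3·6^3 + 3·6^2 + 3·6 + 2|_6 = 776 ⇒ 775
(4) 775|_6 = 3·6^3 + 3·6^2 + 3·6 + 1 ↦ 3·7^3 + 3·7^2 + 3·7 + 1|_7 = 1198 ⇒ 1197

1197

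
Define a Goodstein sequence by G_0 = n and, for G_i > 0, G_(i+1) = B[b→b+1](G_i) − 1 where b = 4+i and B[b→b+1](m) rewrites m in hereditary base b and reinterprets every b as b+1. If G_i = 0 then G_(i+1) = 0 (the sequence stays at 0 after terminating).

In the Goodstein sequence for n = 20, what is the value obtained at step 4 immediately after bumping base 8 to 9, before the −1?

(0) 20|_4 = 4^2 + 4 ↦ 5^2 + 5|_5 = 30 ⇒ 29
(1) 29|_5 = 5^2 + 4 ↦ 6^2 + 4|_6 = 40 ⇒ 39
(2) 39|_6 = 6^2 + 3 ↦ 7^2 + 3|_7 = 52 ⇒ 51
(3) 51|_7 = 7^2 + 2 ↦ 8^2 + 2|_8 = 66 ⇒ 65
(4) 65|_8 = 8^2 + 1 ↦ 9^2 + 1|_9 = 82 ⇒ 81

82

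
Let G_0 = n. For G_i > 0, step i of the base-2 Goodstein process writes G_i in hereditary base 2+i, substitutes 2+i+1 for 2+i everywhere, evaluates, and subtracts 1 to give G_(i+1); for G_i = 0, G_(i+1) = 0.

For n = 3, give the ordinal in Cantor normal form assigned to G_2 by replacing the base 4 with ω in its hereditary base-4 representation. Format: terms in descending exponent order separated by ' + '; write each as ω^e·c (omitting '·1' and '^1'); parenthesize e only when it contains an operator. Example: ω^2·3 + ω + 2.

base 2: 3 = 2 + 1; at 3: 3 + 1 = 4; next = 3
base 3: 3 = 3; at 4: 4 = 4; next = 3
base 4: 3 = 3; at 5: 3 = 3; next = 2

3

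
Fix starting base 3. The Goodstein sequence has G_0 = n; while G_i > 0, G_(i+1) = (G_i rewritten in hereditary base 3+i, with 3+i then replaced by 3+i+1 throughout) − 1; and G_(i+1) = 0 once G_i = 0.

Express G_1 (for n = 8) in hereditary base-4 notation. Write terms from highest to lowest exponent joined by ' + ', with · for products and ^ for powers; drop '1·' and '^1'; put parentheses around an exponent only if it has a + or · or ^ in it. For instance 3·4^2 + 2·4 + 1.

G_0=8  [base 3] 2·3 + 2  →[3↦4]→  2·4 + 2 = 10  −1 ⇒ G_1=9
G_1=9  [base 4] 2·4 + 1  →[4↦5]→  2·5 + 1 = 11  −1 ⇒ G_2=10

2·4 + 1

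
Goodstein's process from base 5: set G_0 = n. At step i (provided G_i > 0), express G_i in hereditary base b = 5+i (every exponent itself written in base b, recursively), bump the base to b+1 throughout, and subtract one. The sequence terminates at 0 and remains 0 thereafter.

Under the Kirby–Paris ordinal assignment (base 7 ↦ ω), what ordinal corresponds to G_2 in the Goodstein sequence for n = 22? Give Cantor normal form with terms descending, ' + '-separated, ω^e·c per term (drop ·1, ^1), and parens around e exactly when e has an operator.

ω·4

base 5: 22 = 4·5 + 2; at 6: 4·6 + 2 = 26; next = 25
base 6: 25 = 4·6 + 1; at 7: 4·7 + 1 = 29; next = 28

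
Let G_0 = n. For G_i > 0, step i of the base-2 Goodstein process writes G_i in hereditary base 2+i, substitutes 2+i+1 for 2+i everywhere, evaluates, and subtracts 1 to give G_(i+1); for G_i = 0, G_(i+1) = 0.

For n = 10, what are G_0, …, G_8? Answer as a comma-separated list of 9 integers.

10, 83, 1025, 15625, 279935, 4215754, 84073323, 1937434592, 50000555551

10 —HB2→ 2^(2 + 1) + 2 —bump→ 3^(3 + 1) + 3 = 84 —(−1)→ 83
83 —HB3→ 3^(3 + 1) + 2 —bump→ 4^(4 + 1) + 2 = 1026 —(−1)→ 1025
1025 —HB4→ 4^(4 + 1) + 1 —bump→ 5^(5 + 1) + 1 = 15626 —(−1)→ 15625
15625 —HB5→ 5^(5 + 1) —bump→ 6^(6 + 1) = 279936 —(−1)→ 279935
279935 —HB6→ 5·6^6 + 5·6^5 + 5·6^4 + 5·6^3 + 5·6^2 + 5·6 + 5 —bump→ 5·7^7 + 5·7^5 + 5·7^4 + 5·7^3 + 5·7^2 + 5·7 + 5 = 4215755 —(−1)→ 4215754
4215754 —HB7→ 5·7^7 + 5·7^5 + 5·7^4 + 5·7^3 + 5·7^2 + 5·7 + 4 —bump→ 5·8^8 + 5·8^5 + 5·8^4 + 5·8^3 + 5·8^2 + 5·8 + 4 = 84073324 —(−1)→ 84073323
84073323 —HB8→ 5·8^8 + 5·8^5 + 5·8^4 + 5·8^3 + 5·8^2 + 5·8 + 3 —bump→ 5·9^9 + 5·9^5 + 5·9^4 + 5·9^3 + 5·9^2 + 5·9 + 3 = 1937434593 —(−1)→ 1937434592
1937434592 —HB9→ 5·9^9 + 5·9^5 + 5·9^4 + 5·9^3 + 5·9^2 + 5·9 + 2 —bump→ 5·10^10 + 5·10^5 + 5·10^4 + 5·10^3 + 5·10^2 + 5·10 + 2 = 50000555552 —(−1)→ 50000555551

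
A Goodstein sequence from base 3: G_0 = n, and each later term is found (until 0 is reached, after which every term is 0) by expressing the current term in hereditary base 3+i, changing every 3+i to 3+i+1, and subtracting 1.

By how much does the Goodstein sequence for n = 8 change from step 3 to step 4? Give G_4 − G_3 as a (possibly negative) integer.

0

i=0: 8 = 2·3 + 2 (b=3); 3→4: 2·4 + 2 = 10; 10−1 = 9
i=1: 9 = 2·4 + 1 (b=4); 4→5: 2·5 + 1 = 11; 11−1 = 10
i=2: 10 = 2·5 (b=5); 5→6: 2·6 = 12; 12−1 = 11
i=3: 11 = 6 + 5 (b=6); 6→7: 7 + 5 = 12; 12−1 = 11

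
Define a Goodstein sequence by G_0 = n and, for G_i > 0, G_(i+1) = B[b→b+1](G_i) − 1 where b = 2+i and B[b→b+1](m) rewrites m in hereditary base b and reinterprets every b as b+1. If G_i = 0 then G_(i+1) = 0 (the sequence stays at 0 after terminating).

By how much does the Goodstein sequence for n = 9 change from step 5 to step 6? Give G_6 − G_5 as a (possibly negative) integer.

47861573

9 —HB2→ 2^(2 + 1) + 1 —bump→ 3^(3 + 1) + 1 = 82 —(−1)→ 81
81 —HB3→ 3^(3 + 1) —bump→ 4^(4 + 1) = 1024 —(−1)→ 1023
1023 —HB4→ 3·4^4 + 3·4^3 + 3·4^2 + 3·4 + 3 —bump→ 3·5^5 + 3·5^3 + 3·5^2 + 3·5 + 3 = 9843 —(−1)→ 9842
9842 —HB5→ 3·5^5 + 3·5^3 + 3·5^2 + 3·5 + 2 —bump→ 3·6^6 + 3·6^3 + 3·6^2 + 3·6 + 2 = 140744 —(−1)→ 140743
140743 —HB6→ 3·6^6 + 3·6^3 + 3·6^2 + 3·6 + 1 —bump→ 3·7^7 + 3·7^3 + 3·7^2 + 3·7 + 1 = 2471827 —(−1)→ 2471826
2471826 —HB7→ 3·7^7 + 3·7^3 + 3·7^2 + 3·7 —bump→ 3·8^8 + 3·8^3 + 3·8^2 + 3·8 = 50333400 —(−1)→ 50333399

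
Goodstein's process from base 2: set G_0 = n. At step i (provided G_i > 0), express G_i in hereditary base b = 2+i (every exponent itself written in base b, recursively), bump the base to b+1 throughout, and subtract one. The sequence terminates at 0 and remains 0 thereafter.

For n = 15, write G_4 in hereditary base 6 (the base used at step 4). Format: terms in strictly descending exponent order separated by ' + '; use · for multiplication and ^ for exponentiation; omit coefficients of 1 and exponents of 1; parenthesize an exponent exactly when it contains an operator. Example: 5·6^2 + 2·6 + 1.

base 2: 15 = 2^(2 + 1) + 2^2 + 2 + 1; at 3: 3^(3 + 1) + 3^3 + 3 + 1 = 112; next = 111
base 3: 111 = 3^(3 + 1) + 3^3 + 3; at 4: 4^(4 + 1) + 4^4 + 4 = 1284; next = 1283
base 4: 1283 = 4^(4 + 1) + 4^4 + 3; at 5: 5^(5 + 1) + 5^5 + 3 = 18753; next = 18752
base 5: 18752 = 5^(5 + 1) + 5^5 + 2; at 6: 6^(6 + 1) + 6^6 + 2 = 326594; next = 326593
base 6: 326593 = 6^(6 + 1) + 6^6 + 1; at 7: 7^(7 + 1) + 7^7 + 1 = 6588345; next = 6588344

6^(6 + 1) + 6^6 + 1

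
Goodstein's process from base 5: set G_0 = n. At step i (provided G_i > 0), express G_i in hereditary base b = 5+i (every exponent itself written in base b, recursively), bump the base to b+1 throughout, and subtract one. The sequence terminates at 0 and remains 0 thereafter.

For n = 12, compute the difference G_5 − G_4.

(0) 12|_5 = 2·5 + 2 ↦ 2·6 + 2|_6 = 14 ⇒ 13
(1) 13|_6 = 2·6 + 1 ↦ 2·7 + 1|_7 = 15 ⇒ 14
(2) 14|_7 = 2·7 ↦ 2·8|_8 = 16 ⇒ 15
(3) 15|_8 = 8 + 7 ↦ 9 + 7|_9 = 16 ⇒ 15
(4) 15|_9 = 9 + 6 ↦ 10 + 6|_10 = 16 ⇒ 15

0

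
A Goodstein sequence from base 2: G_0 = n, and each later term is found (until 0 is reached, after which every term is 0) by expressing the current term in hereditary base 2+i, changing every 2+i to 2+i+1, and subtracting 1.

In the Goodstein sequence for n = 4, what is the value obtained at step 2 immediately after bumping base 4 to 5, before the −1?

61

step 0: 4 = 2^2; sub 3 for 2: 3^3; = 27; G_1 = 27−1 = 26
step 1: 26 = 2·3^2 + 2·3 + 2; sub 4 for 3: 2·4^2 + 2·4 + 2; = 42; G_2 = 42−1 = 41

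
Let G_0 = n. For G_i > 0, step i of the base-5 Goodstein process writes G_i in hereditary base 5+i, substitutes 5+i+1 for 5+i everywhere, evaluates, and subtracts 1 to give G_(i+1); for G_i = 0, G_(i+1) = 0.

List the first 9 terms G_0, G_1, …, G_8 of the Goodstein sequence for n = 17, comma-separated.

G_0=17  [base 5] 3·5 + 2  →[5↦6]→  3·6 + 2 = 20  −1 ⇒ G_1=19
G_1=19  [base 6] 3·6 + 1  →[6↦7]→  3·7 + 1 = 22  −1 ⇒ G_2=21
G_2=21  [base 7] 3·7  →[7↦8]→  3·8 = 24  −1 ⇒ G_3=23
G_3=23  [base 8] 2·8 + 7  →[8↦9]→  2·9 + 7 = 25  −1 ⇒ G_4=24
G_4=24  [base 9] 2·9 + 6  →[9↦10]→  2·10 + 6 = 26  −1 ⇒ G_5=25
G_5=25  [base 10] 2·10 + 5  →[10↦11]→  2·11 + 5 = 27  −1 ⇒ G_6=26
G_6=26  [base 11] 2·11 + 4  →[11↦12]→  2·12 + 4 = 28  −1 ⇒ G_7=27
G_7=27  [base 12] 2·12 + 3  →[12↦13]→  2·13 + 3 = 29  −1 ⇒ G_8=28

17, 19, 21, 23, 24, 25, 26, 27, 28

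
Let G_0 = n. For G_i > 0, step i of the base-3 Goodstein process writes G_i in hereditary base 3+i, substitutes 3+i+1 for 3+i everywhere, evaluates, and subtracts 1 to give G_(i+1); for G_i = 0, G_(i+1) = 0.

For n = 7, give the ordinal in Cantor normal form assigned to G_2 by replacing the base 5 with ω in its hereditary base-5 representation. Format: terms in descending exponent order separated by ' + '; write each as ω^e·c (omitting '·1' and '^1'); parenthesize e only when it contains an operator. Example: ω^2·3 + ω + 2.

ω + 4

step 0: 7 = 2·3 + 1; sub 4 for 3: 2·4 + 1; = 9; G_1 = 9−1 = 8
step 1: 8 = 2·4; sub 5 for 4: 2·5; = 10; G_2 = 10−1 = 9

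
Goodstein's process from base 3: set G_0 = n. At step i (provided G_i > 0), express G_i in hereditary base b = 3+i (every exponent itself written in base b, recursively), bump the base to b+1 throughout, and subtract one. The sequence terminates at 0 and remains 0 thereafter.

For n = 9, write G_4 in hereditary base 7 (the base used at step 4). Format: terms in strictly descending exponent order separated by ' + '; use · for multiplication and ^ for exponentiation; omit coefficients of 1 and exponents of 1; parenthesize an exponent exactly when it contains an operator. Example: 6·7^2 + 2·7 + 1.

3·7

(0) 9|_3 = 3^2 ↦ 4^2|_4 = 16 ⇒ 15
(1) 15|_4 = 3·4 + 3 ↦ 3·5 + 3|_5 = 18 ⇒ 17
(2) 17|_5 = 3·5 + 2 ↦ 3·6 + 2|_6 = 20 ⇒ 19
(3) 19|_6 = 3·6 + 1 ↦ 3·7 + 1|_7 = 22 ⇒ 21
(4) 21|_7 = 3·7 ↦ 3·8|_8 = 24 ⇒ 23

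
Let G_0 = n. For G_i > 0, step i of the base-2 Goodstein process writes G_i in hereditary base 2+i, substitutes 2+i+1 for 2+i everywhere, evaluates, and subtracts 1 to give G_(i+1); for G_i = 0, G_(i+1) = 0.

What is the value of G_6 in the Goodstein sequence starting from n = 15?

G_0 = 15. HB_2(15) = 2^(2 + 1) + 2^2 + 2 + 1. Bump = 112. G_1 = 111.
G_1 = 111. HB_3(111) = 3^(3 + 1) + 3^3 + 3. Bump = 1284. G_2 = 1283.
G_2 = 1283. HB_4(1283) = 4^(4 + 1) + 4^4 + 3. Bump = 18753. G_3 = 18752.
G_3 = 18752. HB_5(18752) = 5^(5 + 1) + 5^5 + 2. Bump = 326594. G_4 = 326593.
G_4 = 326593. HB_6(326593) = 6^(6 + 1) + 6^6 + 1. Bump = 6588345. G_5 = 6588344.
G_5 = 6588344. HB_7(6588344) = 7^(7 + 1) + 7^7. Bump = 150994944. G_6 = 150994943.
G_6 = 150994943. HB_8(150994943) = 8^(8 + 1) + 7·8^7 + 7·8^6 + 7·8^5 + 7·8^4 + 7·8^3 + 7·8^2 + 7·8 + 7. Bump = 3524450281. G_7 = 3524450280.

150994943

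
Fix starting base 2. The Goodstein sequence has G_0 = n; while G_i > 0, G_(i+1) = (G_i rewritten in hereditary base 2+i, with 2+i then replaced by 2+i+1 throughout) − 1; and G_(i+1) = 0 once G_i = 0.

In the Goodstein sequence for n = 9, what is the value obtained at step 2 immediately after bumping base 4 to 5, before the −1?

(0) 9|_2 = 2^(2 + 1) + 1 ↦ 3^(3 + 1) + 1|_3 = 82 ⇒ 81
(1) 81|_3 = 3^(3 + 1) ↦ 4^(4 + 1)|_4 = 1024 ⇒ 1023
(2) 1023|_4 = 3·4^4 + 3·4^3 + 3·4^2 + 3·4 + 3 ↦ 3·5^5 + 3·5^3 + 3·5^2 + 3·5 + 3|_5 = 9843 ⇒ 9842

9843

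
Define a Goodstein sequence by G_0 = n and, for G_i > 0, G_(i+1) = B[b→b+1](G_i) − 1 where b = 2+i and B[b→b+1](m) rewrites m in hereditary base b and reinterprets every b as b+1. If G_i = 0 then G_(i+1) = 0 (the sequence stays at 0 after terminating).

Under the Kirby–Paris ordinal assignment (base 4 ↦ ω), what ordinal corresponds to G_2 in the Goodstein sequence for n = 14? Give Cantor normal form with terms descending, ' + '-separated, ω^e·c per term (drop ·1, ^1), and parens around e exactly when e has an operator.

[0] 14 ≡ 2^(2 + 1) + 2^2 + 2 (base 2). Lift 3: 111. −1: 110.
[1] 110 ≡ 3^(3 + 1) + 3^3 + 2 (base 3). Lift 4: 1282. −1: 1281.
[2] 1281 ≡ 4^(4 + 1) + 4^4 + 1 (base 4). Lift 5: 18751. −1: 18750.

ω^(ω + 1) + ω^ω + 1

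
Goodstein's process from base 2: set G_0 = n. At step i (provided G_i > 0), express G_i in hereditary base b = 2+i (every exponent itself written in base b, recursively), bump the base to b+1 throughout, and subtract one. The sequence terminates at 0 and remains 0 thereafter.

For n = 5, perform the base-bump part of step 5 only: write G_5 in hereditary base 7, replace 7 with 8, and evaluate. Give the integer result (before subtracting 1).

1752

G_0=5  [base 2] 2^2 + 1  →[2↦3]→  3^3 + 1 = 28  −1 ⇒ G_1=27
G_1=27  [base 3] 3^3  →[3↦4]→  4^4 = 256  −1 ⇒ G_2=255
G_2=255  [base 4] 3·4^3 + 3·4^2 + 3·4 + 3  →[4↦5]→  3·5^3 + 3·5^2 + 3·5 + 3 = 468  −1 ⇒ G_3=467
G_3=467  [base 5] 3·5^3 + 3·5^2 + 3·5 + 2  →[5↦6]→  3·6^3 + 3·6^2 + 3·6 + 2 = 776  −1 ⇒ G_4=775
G_4=775  [base 6] 3·6^3 + 3·6^2 + 3·6 + 1  →[6↦7]→  3·7^3 + 3·7^2 + 3·7 + 1 = 1198  −1 ⇒ G_5=1197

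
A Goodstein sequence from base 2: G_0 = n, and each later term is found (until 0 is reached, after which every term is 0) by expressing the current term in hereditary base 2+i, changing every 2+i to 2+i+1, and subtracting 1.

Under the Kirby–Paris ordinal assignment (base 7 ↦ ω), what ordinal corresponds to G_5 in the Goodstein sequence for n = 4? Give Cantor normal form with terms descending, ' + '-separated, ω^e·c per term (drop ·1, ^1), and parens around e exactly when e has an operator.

G_0 = 4. HB_2(4) = 2^2. Bump = 27. G_1 = 26.
G_1 = 26. HB_3(26) = 2·3^2 + 2·3 + 2. Bump = 42. G_2 = 41.
G_2 = 41. HB_4(41) = 2·4^2 + 2·4 + 1. Bump = 61. G_3 = 60.
G_3 = 60. HB_5(60) = 2·5^2 + 2·5. Bump = 84. G_4 = 83.
G_4 = 83. HB_6(83) = 2·6^2 + 6 + 5. Bump = 110. G_5 = 109.

ω^2·2 + ω + 4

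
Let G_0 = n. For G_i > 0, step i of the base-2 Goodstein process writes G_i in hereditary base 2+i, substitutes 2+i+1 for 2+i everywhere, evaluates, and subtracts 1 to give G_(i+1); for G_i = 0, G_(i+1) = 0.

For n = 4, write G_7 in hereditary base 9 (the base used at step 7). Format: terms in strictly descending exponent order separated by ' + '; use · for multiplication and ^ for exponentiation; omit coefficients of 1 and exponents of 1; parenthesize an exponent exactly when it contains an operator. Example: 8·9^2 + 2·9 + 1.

i=0: 4 = 2^2 (b=2); 2→3: 3^3 = 27; 27−1 = 26
i=1: 26 = 2·3^2 + 2·3 + 2 (b=3); 3→4: 2·4^2 + 2·4 + 2 = 42; 42−1 = 41
i=2: 41 = 2·4^2 + 2·4 + 1 (b=4); 4→5: 2·5^2 + 2·5 + 1 = 61; 61−1 = 60
i=3: 60 = 2·5^2 + 2·5 (b=5); 5→6: 2·6^2 + 2·6 = 84; 84−1 = 83
i=4: 83 = 2·6^2 + 6 + 5 (b=6); 6→7: 2·7^2 + 7 + 5 = 110; 110−1 = 109
i=5: 109 = 2·7^2 + 7 + 4 (b=7); 7→8: 2·8^2 + 8 + 4 = 140; 140−1 = 139
i=6: 139 = 2·8^2 + 8 + 3 (b=8); 8→9: 2·9^2 + 9 + 3 = 174; 174−1 = 173
i=7: 173 = 2·9^2 + 9 + 2 (b=9); 9→10: 2·10^2 + 10 + 2 = 212; 212−1 = 211

2·9^2 + 9 + 2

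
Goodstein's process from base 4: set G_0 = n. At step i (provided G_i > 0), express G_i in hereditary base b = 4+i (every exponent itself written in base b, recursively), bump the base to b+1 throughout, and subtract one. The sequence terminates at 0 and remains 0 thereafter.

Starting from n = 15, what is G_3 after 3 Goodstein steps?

i=0: 15 = 3·4 + 3 (b=4); 4→5: 3·5 + 3 = 18; 18−1 = 17
i=1: 17 = 3·5 + 2 (b=5); 5→6: 3·6 + 2 = 20; 20−1 = 19
i=2: 19 = 3·6 + 1 (b=6); 6→7: 3·7 + 1 = 22; 22−1 = 21
i=3: 21 = 3·7 (b=7); 7→8: 3·8 = 24; 24−1 = 23

21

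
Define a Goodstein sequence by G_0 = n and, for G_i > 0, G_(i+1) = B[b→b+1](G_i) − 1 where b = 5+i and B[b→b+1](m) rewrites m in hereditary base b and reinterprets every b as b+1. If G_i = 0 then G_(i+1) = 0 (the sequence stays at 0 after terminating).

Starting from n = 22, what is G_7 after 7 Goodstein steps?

G_0 = 22. HB_5(22) = 4·5 + 2. Bump = 26. G_1 = 25.
G_1 = 25. HB_6(25) = 4·6 + 1. Bump = 29. G_2 = 28.
G_2 = 28. HB_7(28) = 4·7. Bump = 32. G_3 = 31.
G_3 = 31. HB_8(31) = 3·8 + 7. Bump = 34. G_4 = 33.
G_4 = 33. HB_9(33) = 3·9 + 6. Bump = 36. G_5 = 35.
G_5 = 35. HB_10(35) = 3·10 + 5. Bump = 38. G_6 = 37.
G_6 = 37. HB_11(37) = 3·11 + 4. Bump = 40. G_7 = 39.

39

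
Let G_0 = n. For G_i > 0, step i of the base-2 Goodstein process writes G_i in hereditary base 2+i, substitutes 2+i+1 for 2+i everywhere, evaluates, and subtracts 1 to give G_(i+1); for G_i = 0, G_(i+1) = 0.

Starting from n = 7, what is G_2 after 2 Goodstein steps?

[0] 7 ≡ 2^2 + 2 + 1 (base 2). Lift 3: 31. −1: 30.
[1] 30 ≡ 3^3 + 3 (base 3). Lift 4: 260. −1: 259.
[2] 259 ≡ 4^4 + 3 (base 4). Lift 5: 3128. −1: 3127.

259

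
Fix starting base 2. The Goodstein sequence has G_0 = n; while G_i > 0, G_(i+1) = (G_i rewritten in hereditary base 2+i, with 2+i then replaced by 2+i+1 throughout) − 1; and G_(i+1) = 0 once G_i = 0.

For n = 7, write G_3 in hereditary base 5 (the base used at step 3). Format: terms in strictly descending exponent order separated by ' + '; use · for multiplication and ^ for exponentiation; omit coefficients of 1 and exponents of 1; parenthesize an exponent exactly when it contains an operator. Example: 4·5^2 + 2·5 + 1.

G_0 = 7. HB_2(7) = 2^2 + 2 + 1. Bump = 31. G_1 = 30.
G_1 = 30. HB_3(30) = 3^3 + 3. Bump = 260. G_2 = 259.
G_2 = 259. HB_4(259) = 4^4 + 3. Bump = 3128. G_3 = 3127.
G_3 = 3127. HB_5(3127) = 5^5 + 2. Bump = 46658. G_4 = 46657.

5^5 + 2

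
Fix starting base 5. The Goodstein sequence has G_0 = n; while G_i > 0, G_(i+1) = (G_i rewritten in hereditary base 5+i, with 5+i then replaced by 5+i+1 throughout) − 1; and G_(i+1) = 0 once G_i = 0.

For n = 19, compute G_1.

base 5: 19 = 3·5 + 4; at 6: 3·6 + 4 = 22; next = 21
base 6: 21 = 3·6 + 3; at 7: 3·7 + 3 = 24; next = 23

21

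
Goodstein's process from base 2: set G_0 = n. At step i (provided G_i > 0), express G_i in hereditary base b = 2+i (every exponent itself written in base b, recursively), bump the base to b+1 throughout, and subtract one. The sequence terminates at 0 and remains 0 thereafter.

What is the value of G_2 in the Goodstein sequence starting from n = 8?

[0] 8 ≡ 2^(2 + 1) (base 2). Lift 3: 81. −1: 80.
[1] 80 ≡ 2·3^3 + 2·3^2 + 2·3 + 2 (base 3). Lift 4: 554. −1: 553.
[2] 553 ≡ 2·4^4 + 2·4^2 + 2·4 + 1 (base 4). Lift 5: 6311. −1: 6310.

553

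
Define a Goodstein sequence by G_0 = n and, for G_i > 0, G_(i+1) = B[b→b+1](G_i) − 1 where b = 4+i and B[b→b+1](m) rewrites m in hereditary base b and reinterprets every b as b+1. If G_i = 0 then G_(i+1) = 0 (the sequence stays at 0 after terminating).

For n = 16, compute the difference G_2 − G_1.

16 —HB4→ 4^2 —bump→ 5^2 = 25 —(−1)→ 24
24 —HB5→ 4·5 + 4 —bump→ 4·6 + 4 = 28 —(−1)→ 27

3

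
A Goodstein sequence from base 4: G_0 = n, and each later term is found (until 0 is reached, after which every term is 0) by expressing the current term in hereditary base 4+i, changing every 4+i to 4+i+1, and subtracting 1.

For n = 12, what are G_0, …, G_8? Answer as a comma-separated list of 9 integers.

12, 14, 15, 16, 17, 18, 19, 19, 19

i=0: 12 = 3·4 (b=4); 4→5: 3·5 = 15; 15−1 = 14
i=1: 14 = 2·5 + 4 (b=5); 5→6: 2·6 + 4 = 16; 16−1 = 15
i=2: 15 = 2·6 + 3 (b=6); 6→7: 2·7 + 3 = 17; 17−1 = 16
i=3: 16 = 2·7 + 2 (b=7); 7→8: 2·8 + 2 = 18; 18−1 = 17
i=4: 17 = 2·8 + 1 (b=8); 8→9: 2·9 + 1 = 19; 19−1 = 18
i=5: 18 = 2·9 (b=9); 9→10: 2·10 = 20; 20−1 = 19
i=6: 19 = 10 + 9 (b=10); 10→11: 11 + 9 = 20; 20−1 = 19
i=7: 19 = 11 + 8 (b=11); 11→12: 12 + 8 = 20; 20−1 = 19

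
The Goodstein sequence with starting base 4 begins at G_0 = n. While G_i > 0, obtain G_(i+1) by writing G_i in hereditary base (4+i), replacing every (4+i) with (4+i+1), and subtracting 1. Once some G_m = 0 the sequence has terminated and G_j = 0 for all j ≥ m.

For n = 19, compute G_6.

75

[0] 19 ≡ 4^2 + 3 (base 4). Lift 5: 28. −1: 27.
[1] 27 ≡ 5^2 + 2 (base 5). Lift 6: 38. −1: 37.
[2] 37 ≡ 6^2 + 1 (base 6). Lift 7: 50. −1: 49.
[3] 49 ≡ 7^2 (base 7). Lift 8: 64. −1: 63.
[4] 63 ≡ 7·8 + 7 (base 8). Lift 9: 70. −1: 69.
[5] 69 ≡ 7·9 + 6 (base 9). Lift 10: 76. −1: 75.
[6] 75 ≡ 7·10 + 5 (base 10). Lift 11: 82. −1: 81.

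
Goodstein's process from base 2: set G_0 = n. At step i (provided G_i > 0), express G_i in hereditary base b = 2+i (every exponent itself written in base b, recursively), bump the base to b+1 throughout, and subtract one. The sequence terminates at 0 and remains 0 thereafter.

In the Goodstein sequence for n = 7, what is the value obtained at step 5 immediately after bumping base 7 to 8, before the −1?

[0] 7 ≡ 2^2 + 2 + 1 (base 2). Lift 3: 31. −1: 30.
[1] 30 ≡ 3^3 + 3 (base 3). Lift 4: 260. −1: 259.
[2] 259 ≡ 4^4 + 3 (base 4). Lift 5: 3128. −1: 3127.
[3] 3127 ≡ 5^5 + 2 (base 5). Lift 6: 46658. −1: 46657.
[4] 46657 ≡ 6^6 + 1 (base 6). Lift 7: 823544. −1: 823543.
[5] 823543 ≡ 7^7 (base 7). Lift 8: 16777216. −1: 16777215.

16777216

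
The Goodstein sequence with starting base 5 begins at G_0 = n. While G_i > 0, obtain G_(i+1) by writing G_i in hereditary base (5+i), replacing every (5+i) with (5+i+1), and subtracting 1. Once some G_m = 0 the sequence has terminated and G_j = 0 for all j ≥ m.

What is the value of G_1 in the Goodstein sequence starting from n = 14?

step 0: 14 = 2·5 + 4; sub 6 for 5: 2·6 + 4; = 16; G_1 = 16−1 = 15
step 1: 15 = 2·6 + 3; sub 7 for 6: 2·7 + 3; = 17; G_2 = 17−1 = 16

15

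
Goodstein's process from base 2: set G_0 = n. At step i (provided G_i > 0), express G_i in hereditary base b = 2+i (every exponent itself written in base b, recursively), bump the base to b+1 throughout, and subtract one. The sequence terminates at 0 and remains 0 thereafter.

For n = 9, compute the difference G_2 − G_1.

942

9 —HB2→ 2^(2 + 1) + 1 —bump→ 3^(3 + 1) + 1 = 82 —(−1)→ 81
81 —HB3→ 3^(3 + 1) —bump→ 4^(4 + 1) = 1024 —(−1)→ 1023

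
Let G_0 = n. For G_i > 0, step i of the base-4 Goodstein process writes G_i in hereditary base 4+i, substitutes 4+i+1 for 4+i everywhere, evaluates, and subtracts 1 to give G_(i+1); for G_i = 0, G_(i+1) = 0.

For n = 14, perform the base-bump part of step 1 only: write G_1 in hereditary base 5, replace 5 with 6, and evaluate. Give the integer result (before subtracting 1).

base 4: 14 = 3·4 + 2; at 5: 3·5 + 2 = 17; next = 16
base 5: 16 = 3·5 + 1; at 6: 3·6 + 1 = 19; next = 18

19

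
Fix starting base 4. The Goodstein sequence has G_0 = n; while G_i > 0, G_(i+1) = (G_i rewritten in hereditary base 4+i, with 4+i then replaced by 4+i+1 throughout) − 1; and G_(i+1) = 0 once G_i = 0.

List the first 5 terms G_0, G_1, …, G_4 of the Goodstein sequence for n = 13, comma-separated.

base 4: 13 = 3·4 + 1; at 5: 3·5 + 1 = 16; next = 15
base 5: 15 = 3·5; at 6: 3·6 = 18; next = 17
base 6: 17 = 2·6 + 5; at 7: 2·7 + 5 = 19; next = 18
base 7: 18 = 2·7 + 4; at 8: 2·8 + 4 = 20; next = 19

13, 15, 17, 18, 19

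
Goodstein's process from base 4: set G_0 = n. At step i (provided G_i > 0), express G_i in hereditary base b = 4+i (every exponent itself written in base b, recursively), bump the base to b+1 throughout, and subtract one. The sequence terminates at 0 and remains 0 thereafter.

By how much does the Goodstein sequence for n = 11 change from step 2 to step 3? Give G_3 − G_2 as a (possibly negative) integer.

base 4: 11 = 2·4 + 3; at 5: 2·5 + 3 = 13; next = 12
base 5: 12 = 2·5 + 2; at 6: 2·6 + 2 = 14; next = 13
base 6: 13 = 2·6 + 1; at 7: 2·7 + 1 = 15; next = 14

1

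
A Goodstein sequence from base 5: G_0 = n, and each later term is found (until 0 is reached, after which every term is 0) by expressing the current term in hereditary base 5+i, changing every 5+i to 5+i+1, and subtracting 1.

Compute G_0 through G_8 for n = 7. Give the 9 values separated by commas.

i=0: 7 = 5 + 2 (b=5); 5→6: 6 + 2 = 8; 8−1 = 7
i=1: 7 = 6 + 1 (b=6); 6→7: 7 + 1 = 8; 8−1 = 7
i=2: 7 = 7 (b=7); 7→8: 8 = 8; 8−1 = 7
i=3: 7 = 7 (b=8); 8→9: 7 = 7; 7−1 = 6
i=4: 6 = 6 (b=9); 9→10: 6 = 6; 6−1 = 5
i=5: 5 = 5 (b=10); 10→11: 5 = 5; 5−1 = 4
i=6: 4 = 4 (b=11); 11→12: 4 = 4; 4−1 = 3
i=7: 3 = 3 (b=12); 12→13: 3 = 3; 3−1 = 2

7, 7, 7, 7, 6, 5, 4, 3, 2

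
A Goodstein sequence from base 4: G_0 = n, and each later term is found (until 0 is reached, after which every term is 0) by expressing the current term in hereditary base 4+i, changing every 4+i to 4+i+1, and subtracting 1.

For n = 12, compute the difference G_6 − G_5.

1

G_0 = 12. HB_4(12) = 3·4. Bump = 15. G_1 = 14.
G_1 = 14. HB_5(14) = 2·5 + 4. Bump = 16. G_2 = 15.
G_2 = 15. HB_6(15) = 2·6 + 3. Bump = 17. G_3 = 16.
G_3 = 16. HB_7(16) = 2·7 + 2. Bump = 18. G_4 = 17.
G_4 = 17. HB_8(17) = 2·8 + 1. Bump = 19. G_5 = 18.
G_5 = 18. HB_9(18) = 2·9. Bump = 20. G_6 = 19.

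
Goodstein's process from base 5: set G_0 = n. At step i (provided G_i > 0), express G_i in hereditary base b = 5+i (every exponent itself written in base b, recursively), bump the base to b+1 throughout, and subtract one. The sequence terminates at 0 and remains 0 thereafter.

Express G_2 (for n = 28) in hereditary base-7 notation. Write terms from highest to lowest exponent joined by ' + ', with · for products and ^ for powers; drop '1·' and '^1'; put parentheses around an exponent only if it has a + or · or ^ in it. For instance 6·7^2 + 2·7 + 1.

7^2 + 1

base 5: 28 = 5^2 + 3; at 6: 6^2 + 3 = 39; next = 38
base 6: 38 = 6^2 + 2; at 7: 7^2 + 2 = 51; next = 50
base 7: 50 = 7^2 + 1; at 8: 8^2 + 1 = 65; next = 64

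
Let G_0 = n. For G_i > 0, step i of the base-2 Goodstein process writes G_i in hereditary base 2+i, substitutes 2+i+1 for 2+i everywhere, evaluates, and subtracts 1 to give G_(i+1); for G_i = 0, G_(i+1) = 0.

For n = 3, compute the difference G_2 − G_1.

0

G_0=3  [base 2] 2 + 1  →[2↦3]→  3 + 1 = 4  −1 ⇒ G_1=3
G_1=3  [base 3] 3  →[3↦4]→  4 = 4  −1 ⇒ G_2=3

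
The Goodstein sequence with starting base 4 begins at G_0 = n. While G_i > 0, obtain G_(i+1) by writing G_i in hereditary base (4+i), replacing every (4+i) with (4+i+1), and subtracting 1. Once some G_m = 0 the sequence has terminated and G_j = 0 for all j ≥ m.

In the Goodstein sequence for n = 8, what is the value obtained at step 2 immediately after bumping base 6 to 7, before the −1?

G_0 = 8. HB_4(8) = 2·4. Bump = 10. G_1 = 9.
G_1 = 9. HB_5(9) = 5 + 4. Bump = 10. G_2 = 9.
G_2 = 9. HB_6(9) = 6 + 3. Bump = 10. G_3 = 9.

10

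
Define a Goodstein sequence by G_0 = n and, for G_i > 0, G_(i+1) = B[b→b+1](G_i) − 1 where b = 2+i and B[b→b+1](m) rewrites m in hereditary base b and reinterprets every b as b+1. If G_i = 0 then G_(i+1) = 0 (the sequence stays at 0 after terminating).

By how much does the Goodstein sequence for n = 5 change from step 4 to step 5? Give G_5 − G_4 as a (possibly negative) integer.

(0) 5|_2 = 2^2 + 1 ↦ 3^3 + 1|_3 = 28 ⇒ 27
(1) 27|_3 = 3^3 ↦ 4^4|_4 = 256 ⇒ 255
(2) 255|_4 = 3·4^3 + 3·4^2 + 3·4 + 3 ↦ 3·5^3 + 3·5^2 + 3·5 + 3|_5 = 468 ⇒ 467
(3) 467|_5 = 3·5^3 + 3·5^2 + 3·5 + 2 ↦ 3·6^3 + 3·6^2 + 3·6 + 2|_6 = 776 ⇒ 775
(4) 775|_6 = 3·6^3 + 3·6^2 + 3·6 + 1 ↦ 3·7^3 + 3·7^2 + 3·7 + 1|_7 = 1198 ⇒ 1197

422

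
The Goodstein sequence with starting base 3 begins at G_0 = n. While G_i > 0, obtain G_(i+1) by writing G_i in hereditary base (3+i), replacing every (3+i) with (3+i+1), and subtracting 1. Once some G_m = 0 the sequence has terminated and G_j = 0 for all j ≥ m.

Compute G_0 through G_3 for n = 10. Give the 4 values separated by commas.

step 0: 10 = 3^2 + 1; sub 4 for 3: 4^2 + 1; = 17; G_1 = 17−1 = 16
step 1: 16 = 4^2; sub 5 for 4: 5^2; = 25; G_2 = 25−1 = 24
step 2: 24 = 4·5 + 4; sub 6 for 5: 4·6 + 4; = 28; G_3 = 28−1 = 27

10, 16, 24, 27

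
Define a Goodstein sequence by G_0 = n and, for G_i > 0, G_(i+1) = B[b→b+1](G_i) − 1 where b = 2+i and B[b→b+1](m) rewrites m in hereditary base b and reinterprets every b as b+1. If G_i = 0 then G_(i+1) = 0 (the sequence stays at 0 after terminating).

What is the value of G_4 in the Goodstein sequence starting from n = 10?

279935

G_0 = 10. HB_2(10) = 2^(2 + 1) + 2. Bump = 84. G_1 = 83.
G_1 = 83. HB_3(83) = 3^(3 + 1) + 2. Bump = 1026. G_2 = 1025.
G_2 = 1025. HB_4(1025) = 4^(4 + 1) + 1. Bump = 15626. G_3 = 15625.
G_3 = 15625. HB_5(15625) = 5^(5 + 1). Bump = 279936. G_4 = 279935.
G_4 = 279935. HB_6(279935) = 5·6^6 + 5·6^5 + 5·6^4 + 5·6^3 + 5·6^2 + 5·6 + 5. Bump = 4215755. G_5 = 4215754.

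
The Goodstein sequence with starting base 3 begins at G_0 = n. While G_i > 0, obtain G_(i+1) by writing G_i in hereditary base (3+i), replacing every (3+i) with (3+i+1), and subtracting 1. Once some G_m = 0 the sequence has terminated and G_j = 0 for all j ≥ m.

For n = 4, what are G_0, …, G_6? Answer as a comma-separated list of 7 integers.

i=0: 4 = 3 + 1 (b=3); 3→4: 4 + 1 = 5; 5−1 = 4
i=1: 4 = 4 (b=4); 4→5: 5 = 5; 5−1 = 4
i=2: 4 = 4 (b=5); 5→6: 4 = 4; 4−1 = 3
i=3: 3 = 3 (b=6); 6→7: 3 = 3; 3−1 = 2
i=4: 2 = 2 (b=7); 7→8: 2 = 2; 2−1 = 1
i=5: 1 = 1 (b=8); 8→9: 1 = 1; 1−1 = 0

4, 4, 4, 3, 2, 1, 0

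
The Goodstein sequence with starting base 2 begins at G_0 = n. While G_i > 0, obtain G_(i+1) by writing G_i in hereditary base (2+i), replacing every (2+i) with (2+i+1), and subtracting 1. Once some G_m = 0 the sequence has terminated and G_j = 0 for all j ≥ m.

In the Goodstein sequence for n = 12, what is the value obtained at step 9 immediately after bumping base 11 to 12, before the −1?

G_0 = 12. HB_2(12) = 2^(2 + 1) + 2^2. Bump = 108. G_1 = 107.
G_1 = 107. HB_3(107) = 3^(3 + 1) + 2·3^2 + 2·3 + 2. Bump = 1066. G_2 = 1065.
G_2 = 1065. HB_4(1065) = 4^(4 + 1) + 2·4^2 + 2·4 + 1. Bump = 15686. G_3 = 15685.
G_3 = 15685. HB_5(15685) = 5^(5 + 1) + 2·5^2 + 2·5. Bump = 280020. G_4 = 280019.
G_4 = 280019. HB_6(280019) = 6^(6 + 1) + 2·6^2 + 6 + 5. Bump = 5764911. G_5 = 5764910.
G_5 = 5764910. HB_7(5764910) = 7^(7 + 1) + 2·7^2 + 7 + 4. Bump = 134217868. G_6 = 134217867.
G_6 = 134217867. HB_8(134217867) = 8^(8 + 1) + 2·8^2 + 8 + 3. Bump = 3486784575. G_7 = 3486784574.
G_7 = 3486784574. HB_9(3486784574) = 9^(9 + 1) + 2·9^2 + 9 + 2. Bump = 100000000212. G_8 = 100000000211.
G_8 = 100000000211. HB_10(100000000211) = 10^(10 + 1) + 2·10^2 + 10 + 1. Bump = 3138428376975. G_9 = 3138428376974.

106993205379372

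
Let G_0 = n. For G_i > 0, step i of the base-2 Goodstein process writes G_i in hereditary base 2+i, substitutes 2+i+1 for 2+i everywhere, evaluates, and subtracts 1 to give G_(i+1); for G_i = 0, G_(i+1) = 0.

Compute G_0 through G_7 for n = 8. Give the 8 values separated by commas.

8, 80, 553, 6310, 93395, 1647195, 33554571, 774841151

G_0=8  [base 2] 2^(2 + 1)  →[2↦3]→  3^(3 + 1) = 81  −1 ⇒ G_1=80
G_1=80  [base 3] 2·3^3 + 2·3^2 + 2·3 + 2  →[3↦4]→  2·4^4 + 2·4^2 + 2·4 + 2 = 554  −1 ⇒ G_2=553
G_2=553  [base 4] 2·4^4 + 2·4^2 + 2·4 + 1  →[4↦5]→  2·5^5 + 2·5^2 + 2·5 + 1 = 6311  −1 ⇒ G_3=6310
G_3=6310  [base 5] 2·5^5 + 2·5^2 + 2·5  →[5↦6]→  2·6^6 + 2·6^2 + 2·6 = 93396  −1 ⇒ G_4=93395
G_4=93395  [base 6] 2·6^6 + 2·6^2 + 6 + 5  →[6↦7]→  2·7^7 + 2·7^2 + 7 + 5 = 1647196  −1 ⇒ G_5=1647195
G_5=1647195  [base 7] 2·7^7 + 2·7^2 + 7 + 4  →[7↦8]→  2·8^8 + 2·8^2 + 8 + 4 = 33554572  −1 ⇒ G_6=33554571
G_6=33554571  [base 8] 2·8^8 + 2·8^2 + 8 + 3  →[8↦9]→  2·9^9 + 2·9^2 + 9 + 3 = 774841152  −1 ⇒ G_7=774841151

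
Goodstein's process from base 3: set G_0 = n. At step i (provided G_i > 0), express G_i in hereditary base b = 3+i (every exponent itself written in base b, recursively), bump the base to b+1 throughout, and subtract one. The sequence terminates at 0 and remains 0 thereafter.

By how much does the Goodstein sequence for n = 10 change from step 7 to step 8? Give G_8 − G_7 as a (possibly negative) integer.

(0) 10|_3 = 3^2 + 1 ↦ 4^2 + 1|_4 = 17 ⇒ 16
(1) 16|_4 = 4^2 ↦ 5^2|_5 = 25 ⇒ 24
(2) 24|_5 = 4·5 + 4 ↦ 4·6 + 4|_6 = 28 ⇒ 27
(3) 27|_6 = 4·6 + 3 ↦ 4·7 + 3|_7 = 31 ⇒ 30
(4) 30|_7 = 4·7 + 2 ↦ 4·8 + 2|_8 = 34 ⇒ 33
(5) 33|_8 = 4·8 + 1 ↦ 4·9 + 1|_9 = 37 ⇒ 36
(6) 36|_9 = 4·9 ↦ 4·10|_10 = 40 ⇒ 39
(7) 39|_10 = 3·10 + 9 ↦ 3·11 + 9|_11 = 42 ⇒ 41

2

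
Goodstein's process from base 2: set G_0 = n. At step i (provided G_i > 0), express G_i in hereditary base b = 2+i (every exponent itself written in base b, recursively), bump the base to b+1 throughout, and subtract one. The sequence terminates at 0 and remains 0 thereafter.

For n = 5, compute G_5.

1197

base 2: 5 = 2^2 + 1; at 3: 3^3 + 1 = 28; next = 27
base 3: 27 = 3^3; at 4: 4^4 = 256; next = 255
base 4: 255 = 3·4^3 + 3·4^2 + 3·4 + 3; at 5: 3·5^3 + 3·5^2 + 3·5 + 3 = 468; next = 467
base 5: 467 = 3·5^3 + 3·5^2 + 3·5 + 2; at 6: 3·6^3 + 3·6^2 + 3·6 + 2 = 776; next = 775
base 6: 775 = 3·6^3 + 3·6^2 + 3·6 + 1; at 7: 3·7^3 + 3·7^2 + 3·7 + 1 = 1198; next = 1197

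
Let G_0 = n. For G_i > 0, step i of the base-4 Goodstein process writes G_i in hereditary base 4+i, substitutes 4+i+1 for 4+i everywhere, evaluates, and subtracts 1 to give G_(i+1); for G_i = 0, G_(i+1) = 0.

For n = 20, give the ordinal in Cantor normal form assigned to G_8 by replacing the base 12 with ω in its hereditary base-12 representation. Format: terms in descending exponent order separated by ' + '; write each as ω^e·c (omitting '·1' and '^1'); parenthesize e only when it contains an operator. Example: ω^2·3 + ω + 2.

ω·9 + 7

G_0 = 20. HB_4(20) = 4^2 + 4. Bump = 30. G_1 = 29.
G_1 = 29. HB_5(29) = 5^2 + 4. Bump = 40. G_2 = 39.
G_2 = 39. HB_6(39) = 6^2 + 3. Bump = 52. G_3 = 51.
G_3 = 51. HB_7(51) = 7^2 + 2. Bump = 66. G_4 = 65.
G_4 = 65. HB_8(65) = 8^2 + 1. Bump = 82. G_5 = 81.
G_5 = 81. HB_9(81) = 9^2. Bump = 100. G_6 = 99.
G_6 = 99. HB_10(99) = 9·10 + 9. Bump = 108. G_7 = 107.
G_7 = 107. HB_11(107) = 9·11 + 8. Bump = 116. G_8 = 115.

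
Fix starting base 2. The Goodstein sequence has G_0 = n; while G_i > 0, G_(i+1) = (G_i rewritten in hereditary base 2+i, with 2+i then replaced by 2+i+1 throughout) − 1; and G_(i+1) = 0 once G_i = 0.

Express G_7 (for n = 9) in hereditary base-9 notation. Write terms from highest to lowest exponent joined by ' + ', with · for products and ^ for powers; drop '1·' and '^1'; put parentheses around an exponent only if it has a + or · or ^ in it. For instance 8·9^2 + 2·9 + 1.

G_0 = 9. HB_2(9) = 2^(2 + 1) + 1. Bump = 82. G_1 = 81.
G_1 = 81. HB_3(81) = 3^(3 + 1). Bump = 1024. G_2 = 1023.
G_2 = 1023. HB_4(1023) = 3·4^4 + 3·4^3 + 3·4^2 + 3·4 + 3. Bump = 9843. G_3 = 9842.
G_3 = 9842. HB_5(9842) = 3·5^5 + 3·5^3 + 3·5^2 + 3·5 + 2. Bump = 140744. G_4 = 140743.
G_4 = 140743. HB_6(140743) = 3·6^6 + 3·6^3 + 3·6^2 + 3·6 + 1. Bump = 2471827. G_5 = 2471826.
G_5 = 2471826. HB_7(2471826) = 3·7^7 + 3·7^3 + 3·7^2 + 3·7. Bump = 50333400. G_6 = 50333399.
G_6 = 50333399. HB_8(50333399) = 3·8^8 + 3·8^3 + 3·8^2 + 2·8 + 7. Bump = 1162263922. G_7 = 1162263921.

3·9^9 + 3·9^3 + 3·9^2 + 2·9 + 6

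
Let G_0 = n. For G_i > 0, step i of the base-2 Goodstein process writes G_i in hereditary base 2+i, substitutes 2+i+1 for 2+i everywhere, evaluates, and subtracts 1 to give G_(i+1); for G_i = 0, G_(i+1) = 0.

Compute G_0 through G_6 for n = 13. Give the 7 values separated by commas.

13, 108, 1279, 16092, 280711, 5765998, 134219479

step 0: 13 = 2^(2 + 1) + 2^2 + 1; sub 3 for 2: 3^(3 + 1) + 3^3 + 1; = 109; G_1 = 109−1 = 108
step 1: 108 = 3^(3 + 1) + 3^3; sub 4 for 3: 4^(4 + 1) + 4^4; = 1280; G_2 = 1280−1 = 1279
step 2: 1279 = 4^(4 + 1) + 3·4^3 + 3·4^2 + 3·4 + 3; sub 5 for 4: 5^(5 + 1) + 3·5^3 + 3·5^2 + 3·5 + 3; = 16093; G_3 = 16093−1 = 16092
step 3: 16092 = 5^(5 + 1) + 3·5^3 + 3·5^2 + 3·5 + 2; sub 6 for 5: 6^(6 + 1) + 3·6^3 + 3·6^2 + 3·6 + 2; = 280712; G_4 = 280712−1 = 280711
step 4: 280711 = 6^(6 + 1) + 3·6^3 + 3·6^2 + 3·6 + 1; sub 7 for 6: 7^(7 + 1) + 3·7^3 + 3·7^2 + 3·7 + 1; = 5765999; G_5 = 5765999−1 = 5765998
step 5: 5765998 = 7^(7 + 1) + 3·7^3 + 3·7^2 + 3·7; sub 8 for 7: 8^(8 + 1) + 3·8^3 + 3·8^2 + 3·8; = 134219480; G_6 = 134219480−1 = 134219479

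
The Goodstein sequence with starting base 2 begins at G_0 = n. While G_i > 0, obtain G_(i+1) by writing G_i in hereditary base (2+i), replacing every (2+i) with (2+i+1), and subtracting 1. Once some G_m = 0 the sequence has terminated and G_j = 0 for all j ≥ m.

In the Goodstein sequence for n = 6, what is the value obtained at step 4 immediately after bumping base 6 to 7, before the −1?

G_0 = 6. HB_2(6) = 2^2 + 2. Bump = 30. G_1 = 29.
G_1 = 29. HB_3(29) = 3^3 + 2. Bump = 258. G_2 = 257.
G_2 = 257. HB_4(257) = 4^4 + 1. Bump = 3126. G_3 = 3125.
G_3 = 3125. HB_5(3125) = 5^5. Bump = 46656. G_4 = 46655.
G_4 = 46655. HB_6(46655) = 5·6^5 + 5·6^4 + 5·6^3 + 5·6^2 + 5·6 + 5. Bump = 98040. G_5 = 98039.

98040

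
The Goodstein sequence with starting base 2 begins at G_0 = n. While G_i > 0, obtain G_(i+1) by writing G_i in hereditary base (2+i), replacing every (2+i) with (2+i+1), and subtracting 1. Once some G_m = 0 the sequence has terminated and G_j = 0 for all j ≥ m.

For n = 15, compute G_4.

326593

15 —HB2→ 2^(2 + 1) + 2^2 + 2 + 1 —bump→ 3^(3 + 1) + 3^3 + 3 + 1 = 112 —(−1)→ 111
111 —HB3→ 3^(3 + 1) + 3^3 + 3 —bump→ 4^(4 + 1) + 4^4 + 4 = 1284 —(−1)→ 1283
1283 —HB4→ 4^(4 + 1) + 4^4 + 3 —bump→ 5^(5 + 1) + 5^5 + 3 = 18753 —(−1)→ 18752
18752 —HB5→ 5^(5 + 1) + 5^5 + 2 —bump→ 6^(6 + 1) + 6^6 + 2 = 326594 —(−1)→ 326593
326593 —HB6→ 6^(6 + 1) + 6^6 + 1 —bump→ 7^(7 + 1) + 7^7 + 1 = 6588345 —(−1)→ 6588344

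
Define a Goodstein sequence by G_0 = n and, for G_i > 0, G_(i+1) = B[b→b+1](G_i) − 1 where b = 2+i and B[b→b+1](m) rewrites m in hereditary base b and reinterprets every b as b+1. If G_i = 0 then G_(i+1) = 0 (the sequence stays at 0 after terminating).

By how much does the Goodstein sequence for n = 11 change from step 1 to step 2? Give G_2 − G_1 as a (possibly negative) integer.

943

step 0: 11 = 2^(2 + 1) + 2 + 1; sub 3 for 2: 3^(3 + 1) + 3 + 1; = 85; G_1 = 85−1 = 84
step 1: 84 = 3^(3 + 1) + 3; sub 4 for 3: 4^(4 + 1) + 4; = 1028; G_2 = 1028−1 = 1027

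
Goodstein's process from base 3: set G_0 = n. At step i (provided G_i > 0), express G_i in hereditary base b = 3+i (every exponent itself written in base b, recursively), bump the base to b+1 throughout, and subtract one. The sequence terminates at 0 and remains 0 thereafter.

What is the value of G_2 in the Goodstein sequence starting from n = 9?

17

step 0: 9 = 3^2; sub 4 for 3: 4^2; = 16; G_1 = 16−1 = 15
step 1: 15 = 3·4 + 3; sub 5 for 4: 3·5 + 3; = 18; G_2 = 18−1 = 17
step 2: 17 = 3·5 + 2; sub 6 for 5: 3·6 + 2; = 20; G_3 = 20−1 = 19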